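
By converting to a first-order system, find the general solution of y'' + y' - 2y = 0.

y(t) = K_1e^(t) + K_2e^(-2t)

Let x_1 = y, x_2 = y'. Then x_1' = x_2 and x_2' = 2x_1 - x_2.
A = [[0,1],[2,-1]]; det(A-λI) = λ^2 + λ - 2.
Eigenvalues λ = 1, -2 with eigenvectors (1,1), (1,-2).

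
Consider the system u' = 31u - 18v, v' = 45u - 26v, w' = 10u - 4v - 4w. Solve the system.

u(t) = -3c_1e^(t) + 2c_3e^(4t), v(t) = -5c_1e^(t) + 3c_3e^(4t), w(t) = -2c_1e^(t) + c_2e^(-4t) + c_3e^(4t)

Coefficient matrix A = [[31, -18, 0], [45, -26, 0], [10, -4, -4]].
det(A - λI) = 0 gives eigenvalues λ = 1, -4, 4.
For λ=1: eigenvector (-3,-5,-2).
For λ=-4: eigenvector (0,0,1).
For λ=4: eigenvector (2,3,1).
General solution: c_1e^(t)(-3,-5,-2) + c_2e^(-4t)(0,0,1) + c_3e^(4t)(2,3,1).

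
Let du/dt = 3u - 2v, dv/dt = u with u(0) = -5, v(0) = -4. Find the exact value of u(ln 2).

-14

A = [[3,-2],[1,0]]; eigenvalues λ = 2, 1.
Eigenvectors: (2,1) for λ=2, (-1,-1) for λ=1.
From the initial condition, c_1 = -1, c_2 = 3.
u(ln 2) = (-1)(2^2)(2) + (3)(2^1)(-1) = -14.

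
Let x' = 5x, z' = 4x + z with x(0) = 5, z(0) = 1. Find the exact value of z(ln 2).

A = [[5,0],[4,1]]; eigenvalues λ = 1, 5.
Eigenvectors: (0,1) for λ=1, (-1,-1) for λ=5.
From the initial condition, c_1 = -4, c_2 = -5.
z(ln 2) = (-4)(2^1)(1) + (-5)(2^5)(-1) = 152.

152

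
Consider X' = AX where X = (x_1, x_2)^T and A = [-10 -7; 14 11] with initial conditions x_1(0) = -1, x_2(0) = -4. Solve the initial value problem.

x_1(t) = 5e^(4t) - 6e^(-3t), x_2(t) = -10e^(4t) + 6e^(-3t)

Coefficient matrix A = [[-10, -7], [14, 11]].
Characteristic polynomial det(A - λI) = λ^2 - λ - 12 = 0.
Eigenvalues λ = 4, -3.
For λ=4: (A-λI) row 1 is [-14, -7], so an eigenvector is (1, -2).
For λ=-3: (A-λI) row 1 is [-7, -7], so an eigenvector is (1, -1).
General solution: c_1e^(4t)(1,-2) + c_2e^(-3t)(1,-1).
Applying x_1(0)=-1, x_2(0)=-4 gives c_1=5, c_2=-6.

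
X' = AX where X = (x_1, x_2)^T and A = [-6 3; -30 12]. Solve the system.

Coefficient matrix A = [[-6, 3], [-30, 12]].
Characteristic polynomial det(A - λI) = λ^2 - 6λ + 18 = 0.
Eigenvalues λ = 3 ± 3i (complex conjugate pair).
For λ=3+3i: an eigenvector is (0,1) - i(1,3) = (0 - i, 1 - 3i).
A real fundamental pair from Re and Im of e^((3+3i)t)v: X_1 = e^(3t)(cos(3t)·(0,1) + sin(3t)·(1,3)), X_2 = e^(3t)(sin(3t)·(0,1) - cos(3t)·(1,3)).
General solution: K_1X_1 + K_2X_2.

x_1(t) = K_1e^(3t)sin(3t) - K_2e^(3t)cos(3t), x_2(t) = 3K_1e^(3t)sin(3t) + K_1e^(3t)cos(3t) + K_2e^(3t)sin(3t) - 3K_2e^(3t)cos(3t)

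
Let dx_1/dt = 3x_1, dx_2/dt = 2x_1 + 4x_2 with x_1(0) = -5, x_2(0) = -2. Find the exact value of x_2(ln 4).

A = [[3,0],[2,4]]; eigenvalues λ = 3, 4.
Eigenvectors: (-1,2) for λ=3, (0,-1) for λ=4.
From the initial condition, c_1 = 5, c_2 = 12.
x_2(ln 4) = (5)(4^3)(2) + (12)(4^4)(-1) = -2432.

-2432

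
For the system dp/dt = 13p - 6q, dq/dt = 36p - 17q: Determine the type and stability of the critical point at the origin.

saddle

A = [[13,-6],[36,-17]]; det(A-λI) = λ^2 + 4λ - 5.
λ = -5, 1: opposite signs.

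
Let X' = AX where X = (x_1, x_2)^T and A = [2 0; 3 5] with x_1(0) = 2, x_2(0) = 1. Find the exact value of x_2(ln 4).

A = [[2,0],[3,5]]; eigenvalues λ = 2, 5.
Eigenvectors: (1,-1) for λ=2, (0,-1) for λ=5.
From the initial condition, c_1 = 2, c_2 = -3.
x_2(ln 4) = (2)(4^2)(-1) + (-3)(4^5)(-1) = 3040.

3040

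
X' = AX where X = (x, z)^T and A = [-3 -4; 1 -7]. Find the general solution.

x(t) = -2K_1e^(-5t) - 2K_2te^(-5t) + 3K_2e^(-5t), z(t) = -K_1e^(-5t) - K_2te^(-5t) + 2K_2e^(-5t)

Coefficient matrix A = [[-3, -4], [1, -7]].
Characteristic polynomial det(A - λI) = λ^2 + 10λ + 25 = 0.
Single eigenvalue λ = -5 with algebraic multiplicity 2.
Eigenvector v = (-2,-1); generalized eigenvector w with (A-λI)w=v is (3,2).
General solution: e^(-5t)[K_1·v + K_2·(t·v + w)].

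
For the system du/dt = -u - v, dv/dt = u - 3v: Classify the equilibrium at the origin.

A = [[-1,-1],[1,-3]]; det(A-λI) = λ^2 + 4λ + 4.
repeated λ = -2 with a single eigenvector.

stable improper node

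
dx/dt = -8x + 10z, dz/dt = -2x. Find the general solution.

Coefficient matrix A = [[-8, 10], [-2, 0]].
Characteristic polynomial det(A - λI) = λ^2 + 8λ + 20 = 0.
Eigenvalues λ = -4 ± 2i (complex conjugate pair).
For λ=-4+2i: an eigenvector is (1,0) - i(-2,-1) = (1 + 2i, 0 + i).
A real fundamental pair from Re and Im of e^((-4+2i)t)v: X_1 = e^(-4t)(cos(2t)·(1,0) + sin(2t)·(-2,-1)), X_2 = e^(-4t)(sin(2t)·(1,0) - cos(2t)·(-2,-1)).
General solution: K_1X_1 + K_2X_2.

x(t) = -2K_1e^(-4t)sin(2t) + K_1e^(-4t)cos(2t) + K_2e^(-4t)sin(2t) + 2K_2e^(-4t)cos(2t), z(t) = -K_1e^(-4t)sin(2t) + K_2e^(-4t)cos(2t)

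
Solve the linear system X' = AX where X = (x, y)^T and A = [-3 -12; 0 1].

x(t) = c_1e^(-3t) - 3c_2e^(t), y(t) = c_2e^(t)

Coefficient matrix A = [[-3, -12], [0, 1]].
Characteristic polynomial det(A - λI) = λ^2 + 2λ - 3 = 0.
Eigenvalues λ = -3, 1.
For λ=-3: (A-λI) row 1 is [0, -12], so an eigenvector is (1, 0).
For λ=1: (A-λI) row 1 is [-4, -12], so an eigenvector is (-3, 1).
General solution: c_1e^(-3t)(1,0) + c_2e^(t)(-3,1).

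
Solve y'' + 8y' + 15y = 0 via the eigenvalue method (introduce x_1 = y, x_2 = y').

Let x_1 = y, x_2 = y'. Then x_1' = x_2 and x_2' = -15x_1 - 8x_2.
A = [[0,1],[-15,-8]]; det(A-λI) = λ^2 + 8λ + 15.
Eigenvalues λ = -5, -3 with eigenvectors (1,-5), (1,-3).

y(t) = c_1e^(-5t) + c_2e^(-3t)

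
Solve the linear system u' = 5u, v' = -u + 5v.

Coefficient matrix A = [[5, 0], [-1, 5]].
Characteristic polynomial det(A - λI) = λ^2 - 10λ + 25 = 0.
Single eigenvalue λ = 5 with algebraic multiplicity 2.
Eigenvector v = (0,1); generalized eigenvector w with (A-λI)w=v is (-1,0).
General solution: e^(5t)[K_1·v + K_2·(t·v + w)].

u(t) = -K_2e^(5t), v(t) = K_1e^(5t) + K_2te^(5t)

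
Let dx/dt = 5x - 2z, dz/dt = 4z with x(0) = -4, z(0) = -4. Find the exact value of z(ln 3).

A = [[5,-2],[0,4]]; eigenvalues λ = 4, 5.
Eigenvectors: (-2,-1) for λ=4, (1,0) for λ=5.
From the initial condition, c_1 = 4, c_2 = 4.
z(ln 3) = (4)(3^4)(-1) + (4)(3^5)(0) = -324.

-324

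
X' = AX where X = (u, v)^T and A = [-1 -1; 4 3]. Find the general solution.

u(t) = -c_1e^(t) - c_2te^(t) + 2c_2e^(t), v(t) = 2c_1e^(t) + 2c_2te^(t) - 3c_2e^(t)

Coefficient matrix A = [[-1, -1], [4, 3]].
Characteristic polynomial det(A - λI) = λ^2 - 2λ + 1 = 0.
Single eigenvalue λ = 1 with algebraic multiplicity 2.
Eigenvector v = (-1,2); generalized eigenvector w with (A-λI)w=v is (2,-3).
General solution: e^(t)[c_1·v + c_2·(t·v + w)].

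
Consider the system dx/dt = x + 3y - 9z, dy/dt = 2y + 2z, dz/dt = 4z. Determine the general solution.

x(t) = C_1e^(t) + 3C_2e^(2t) - 2C_3e^(4t), y(t) = C_2e^(2t) + C_3e^(4t), z(t) = C_3e^(4t)

Coefficient matrix A = [[1, 3, -9], [0, 2, 2], [0, 0, 4]].
det(A - λI) = 0 gives eigenvalues λ = 1, 2, 4.
For λ=1: eigenvector (1,0,0).
For λ=2: eigenvector (3,1,0).
For λ=4: eigenvector (-2,1,1).
General solution: C_1e^(t)(1,0,0) + C_2e^(2t)(3,1,0) + C_3e^(4t)(-2,1,1).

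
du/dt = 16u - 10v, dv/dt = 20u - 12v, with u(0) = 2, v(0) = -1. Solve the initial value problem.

Coefficient matrix A = [[16, -10], [20, -12]].
Characteristic polynomial det(A - λI) = λ^2 - 4λ + 8 = 0.
Eigenvalues λ = 2 ± 2i (complex conjugate pair).
For λ=2+2i: an eigenvector is (-1,-1) - i(-2,-3) = (-1 + 2i, -1 + 3i).
A real fundamental pair from Re and Im of e^((2+2i)t)v: X_1 = e^(2t)(cos(2t)·(-1,-1) + sin(2t)·(-2,-3)), X_2 = e^(2t)(sin(2t)·(-1,-1) - cos(2t)·(-2,-3)).
General solution: C_1X_1 + C_2X_2.
Applying u(0)=2, v(0)=-1 gives C_1=-8, C_2=-3.

u(t) = 19e^(2t)sin(2t) + 2e^(2t)cos(2t), v(t) = 27e^(2t)sin(2t) - e^(2t)cos(2t)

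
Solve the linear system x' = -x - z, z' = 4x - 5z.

x(t) = -K_1e^(-3t) - K_2te^(-3t) + K_2e^(-3t), z(t) = -2K_1e^(-3t) - 2K_2te^(-3t) + 3K_2e^(-3t)

Coefficient matrix A = [[-1, -1], [4, -5]].
Characteristic polynomial det(A - λI) = λ^2 + 6λ + 9 = 0.
Single eigenvalue λ = -3 with algebraic multiplicity 2.
Eigenvector v = (-1,-2); generalized eigenvector w with (A-λI)w=v is (1,3).
General solution: e^(-3t)[K_1·v + K_2·(t·v + w)].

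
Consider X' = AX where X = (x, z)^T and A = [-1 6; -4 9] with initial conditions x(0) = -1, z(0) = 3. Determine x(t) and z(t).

Coefficient matrix A = [[-1, 6], [-4, 9]].
Characteristic polynomial det(A - λI) = λ^2 - 8λ + 15 = 0.
Eigenvalues λ = 3, 5.
For λ=3: (A-λI) row 1 is [-4, 6], so an eigenvector is (-3, -2).
For λ=5: (A-λI) row 1 is [-6, 6], so an eigenvector is (-1, -1).
General solution: C_1e^(3t)(-3,-2) + C_2e^(5t)(-1,-1).
Applying x(0)=-1, z(0)=3 gives C_1=4, C_2=-11.

x(t) = 11e^(5t) - 12e^(3t), z(t) = 11e^(5t) - 8e^(3t)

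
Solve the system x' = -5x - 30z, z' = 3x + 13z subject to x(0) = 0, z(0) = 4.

Coefficient matrix A = [[-5, -30], [3, 13]].
Characteristic polynomial det(A - λI) = λ^2 - 8λ + 25 = 0.
Eigenvalues λ = 4 ± 3i (complex conjugate pair).
For λ=4+3i: an eigenvector is (3,-1) - i(1,0) = (3 - i, -1).
A real fundamental pair from Re and Im of e^((4+3i)t)v: X_1 = e^(4t)(cos(3t)·(3,-1) + sin(3t)·(1,0)), X_2 = e^(4t)(sin(3t)·(3,-1) - cos(3t)·(1,0)).
General solution: c_1X_1 + c_2X_2.
Applying x(0)=0, z(0)=4 gives c_1=-4, c_2=-12.

x(t) = -40e^(4t)sin(3t), z(t) = 12e^(4t)sin(3t) + 4e^(4t)cos(3t)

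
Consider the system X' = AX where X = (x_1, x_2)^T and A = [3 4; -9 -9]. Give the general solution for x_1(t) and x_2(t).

Coefficient matrix A = [[3, 4], [-9, -9]].
Characteristic polynomial det(A - λI) = λ^2 + 6λ + 9 = 0.
Single eigenvalue λ = -3 with algebraic multiplicity 2.
Eigenvector v = (2,-3); generalized eigenvector w with (A-λI)w=v is (1,-1).
General solution: e^(-3t)[K_1·v + K_2·(t·v + w)].

x_1(t) = 2K_1e^(-3t) + 2K_2te^(-3t) + K_2e^(-3t), x_2(t) = -3K_1e^(-3t) - 3K_2te^(-3t) - K_2e^(-3t)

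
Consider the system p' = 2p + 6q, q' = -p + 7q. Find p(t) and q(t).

Coefficient matrix A = [[2, 6], [-1, 7]].
Characteristic polynomial det(A - λI) = λ^2 - 9λ + 20 = 0.
Eigenvalues λ = 5, 4.
For λ=5: (A-λI) row 1 is [-3, 6], so an eigenvector is (-2, -1).
For λ=4: (A-λI) row 1 is [-2, 6], so an eigenvector is (-3, -1).
General solution: c_1e^(5t)(-2,-1) + c_2e^(4t)(-3,-1).

p(t) = -2c_1e^(5t) - 3c_2e^(4t), q(t) = -c_1e^(5t) - c_2e^(4t)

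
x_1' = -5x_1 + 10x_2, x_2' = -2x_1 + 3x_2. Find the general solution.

x_1(t) = K_1e^(-t)sin(2t) + 2K_1e^(-t)cos(2t) + 2K_2e^(-t)sin(2t) - K_2e^(-t)cos(2t), x_2(t) = K_1e^(-t)cos(2t) + K_2e^(-t)sin(2t)

Coefficient matrix A = [[-5, 10], [-2, 3]].
Characteristic polynomial det(A - λI) = λ^2 + 2λ + 5 = 0.
Eigenvalues λ = -1 ± 2i (complex conjugate pair).
For λ=-1+2i: an eigenvector is (2,1) - i(1,0) = (2 - i, 1).
A real fundamental pair from Re and Im of e^((-1+2i)t)v: X_1 = e^(-t)(cos(2t)·(2,1) + sin(2t)·(1,0)), X_2 = e^(-t)(sin(2t)·(2,1) - cos(2t)·(1,0)).
General solution: K_1X_1 + K_2X_2.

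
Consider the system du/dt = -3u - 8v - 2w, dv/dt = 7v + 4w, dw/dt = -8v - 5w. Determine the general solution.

u(t) = c_1e^(-3t) - c_2e^(3t) + 2c_3e^(-t), v(t) = c_2e^(3t) - c_3e^(-t), w(t) = -c_2e^(3t) + 2c_3e^(-t)

Coefficient matrix A = [[-3, -8, -2], [0, 7, 4], [0, -8, -5]].
det(A - λI) = 0 gives eigenvalues λ = -3, 3, -1.
For λ=-3: eigenvector (1,0,0).
For λ=3: eigenvector (-1,1,-1).
For λ=-1: eigenvector (2,-1,2).
General solution: c_1e^(-3t)(1,0,0) + c_2e^(3t)(-1,1,-1) + c_3e^(-t)(2,-1,2).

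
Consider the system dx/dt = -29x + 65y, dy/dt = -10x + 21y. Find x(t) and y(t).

Coefficient matrix A = [[-29, 65], [-10, 21]].
Characteristic polynomial det(A - λI) = λ^2 + 8λ + 41 = 0.
Eigenvalues λ = -4 ± 5i (complex conjugate pair).
For λ=-4+5i: an eigenvector is (2,1) - i(3,1) = (2 - 3i, 1 - i).
A real fundamental pair from Re and Im of e^((-4+5i)t)v: X_1 = e^(-4t)(cos(5t)·(2,1) + sin(5t)·(3,1)), X_2 = e^(-4t)(sin(5t)·(2,1) - cos(5t)·(3,1)).
General solution: K_1X_1 + K_2X_2.

x(t) = 3K_1e^(-4t)sin(5t) + 2K_1e^(-4t)cos(5t) + 2K_2e^(-4t)sin(5t) - 3K_2e^(-4t)cos(5t), y(t) = K_1e^(-4t)sin(5t) + K_1e^(-4t)cos(5t) + K_2e^(-4t)sin(5t) - K_2e^(-4t)cos(5t)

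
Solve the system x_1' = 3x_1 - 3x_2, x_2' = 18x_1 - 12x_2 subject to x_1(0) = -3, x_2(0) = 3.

x_1(t) = -12e^(-3t) + 9e^(-6t), x_2(t) = -24e^(-3t) + 27e^(-6t)

Coefficient matrix A = [[3, -3], [18, -12]].
Characteristic polynomial det(A - λI) = λ^2 + 9λ + 18 = 0.
Eigenvalues λ = -6, -3.
For λ=-6: (A-λI) row 1 is [9, -3], so an eigenvector is (-1, -3).
For λ=-3: (A-λI) row 1 is [6, -3], so an eigenvector is (-1, -2).
General solution: K_1e^(-6t)(-1,-3) + K_2e^(-3t)(-1,-2).
Applying x_1(0)=-3, x_2(0)=3 gives K_1=-9, K_2=12.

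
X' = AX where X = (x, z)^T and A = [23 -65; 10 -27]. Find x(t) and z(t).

x(t) = -3K_1e^(-2t)sin(5t) + 2K_1e^(-2t)cos(5t) + 2K_2e^(-2t)sin(5t) + 3K_2e^(-2t)cos(5t), z(t) = -K_1e^(-2t)sin(5t) + K_1e^(-2t)cos(5t) + K_2e^(-2t)sin(5t) + K_2e^(-2t)cos(5t)

Coefficient matrix A = [[23, -65], [10, -27]].
Characteristic polynomial det(A - λI) = λ^2 + 4λ + 29 = 0.
Eigenvalues λ = -2 ± 5i (complex conjugate pair).
For λ=-2+5i: an eigenvector is (2,1) - i(-3,-1) = (2 + 3i, 1 + i).
A real fundamental pair from Re and Im of e^((-2+5i)t)v: X_1 = e^(-2t)(cos(5t)·(2,1) + sin(5t)·(-3,-1)), X_2 = e^(-2t)(sin(5t)·(2,1) - cos(5t)·(-3,-1)).
General solution: K_1X_1 + K_2X_2.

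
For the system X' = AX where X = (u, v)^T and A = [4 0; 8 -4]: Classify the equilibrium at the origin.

saddle

A = [[4,0],[8,-4]]; det(A-λI) = λ^2 - 16.
λ = 4, -4: opposite signs.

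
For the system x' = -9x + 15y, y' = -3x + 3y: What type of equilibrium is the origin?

stable spiral

A = [[-9,15],[-3,3]]; det(A-λI) = λ^2 + 6λ + 18.
λ = -3 ± 3i: negative real part.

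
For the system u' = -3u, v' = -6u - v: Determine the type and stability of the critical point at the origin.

A = [[-3,0],[-6,-1]]; det(A-λI) = λ^2 + 4λ + 3.
λ = -3, -1: both negative.

stable node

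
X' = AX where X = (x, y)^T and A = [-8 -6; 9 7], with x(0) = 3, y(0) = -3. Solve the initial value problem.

x(t) = 3e^(-2t), y(t) = -3e^(-2t)

Coefficient matrix A = [[-8, -6], [9, 7]].
Characteristic polynomial det(A - λI) = λ^2 + λ - 2 = 0.
Eigenvalues λ = -2, 1.
For λ=-2: (A-λI) row 1 is [-6, -6], so an eigenvector is (1, -1).
For λ=1: (A-λI) row 1 is [-9, -6], so an eigenvector is (2, -3).
General solution: C_1e^(-2t)(1,-1) + C_2e^(t)(2,-3).
Applying x(0)=3, y(0)=-3 gives C_1=3, C_2=0.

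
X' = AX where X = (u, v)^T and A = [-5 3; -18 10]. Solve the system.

u(t) = -K_1e^(t) - K_2e^(4t), v(t) = -2K_1e^(t) - 3K_2e^(4t)

Coefficient matrix A = [[-5, 3], [-18, 10]].
Characteristic polynomial det(A - λI) = λ^2 - 5λ + 4 = 0.
Eigenvalues λ = 1, 4.
For λ=1: (A-λI) row 1 is [-6, 3], so an eigenvector is (-1, -2).
For λ=4: (A-λI) row 1 is [-9, 3], so an eigenvector is (-1, -3).
General solution: K_1e^(t)(-1,-2) + K_2e^(4t)(-1,-3).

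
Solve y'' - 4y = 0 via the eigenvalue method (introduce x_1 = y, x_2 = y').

y(t) = c_1e^(2t) + c_2e^(-2t)

Let x_1 = y, x_2 = y'. Then x_1' = x_2 and x_2' = 4x_1.
A = [[0,1],[4,0]]; det(A-λI) = λ^2 - 4.
Eigenvalues λ = 2, -2 with eigenvectors (1,2), (1,-2).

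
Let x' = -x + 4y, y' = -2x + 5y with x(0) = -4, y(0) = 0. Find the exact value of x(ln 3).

A = [[-1,4],[-2,5]]; eigenvalues λ = 1, 3.
Eigenvectors: (-2,-1) for λ=1, (1,1) for λ=3.
From the initial condition, c_1 = 4, c_2 = 4.
x(ln 3) = (4)(3^1)(-2) + (4)(3^3)(1) = 84.

84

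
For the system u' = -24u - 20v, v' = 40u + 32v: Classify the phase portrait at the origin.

unstable spiral

A = [[-24,-20],[40,32]]; det(A-λI) = λ^2 - 8λ + 32.
λ = 4 ± 4i: positive real part.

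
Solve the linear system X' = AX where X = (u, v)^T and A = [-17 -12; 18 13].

Coefficient matrix A = [[-17, -12], [18, 13]].
Characteristic polynomial det(A - λI) = λ^2 + 4λ - 5 = 0.
Eigenvalues λ = 1, -5.
For λ=1: (A-λI) row 1 is [-18, -12], so an eigenvector is (2, -3).
For λ=-5: (A-λI) row 1 is [-12, -12], so an eigenvector is (1, -1).
General solution: K_1e^(t)(2,-3) + K_2e^(-5t)(1,-1).

u(t) = 2K_1e^(t) + K_2e^(-5t), v(t) = -3K_1e^(t) - K_2e^(-5t)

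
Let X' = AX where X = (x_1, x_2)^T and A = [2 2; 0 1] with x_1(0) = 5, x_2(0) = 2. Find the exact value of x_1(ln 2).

A = [[2,2],[0,1]]; eigenvalues λ = 2, 1.
Eigenvectors: (-1,0) for λ=2, (-2,1) for λ=1.
From the initial condition, c_1 = -9, c_2 = 2.
x_1(ln 2) = (-9)(2^2)(-1) + (2)(2^1)(-2) = 28.

28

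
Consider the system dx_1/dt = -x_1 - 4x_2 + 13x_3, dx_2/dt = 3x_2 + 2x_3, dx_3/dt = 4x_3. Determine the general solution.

x_1(t) = K_1e^(-t) + K_2e^(4t) - K_3e^(3t), x_2(t) = 2K_2e^(4t) + K_3e^(3t), x_3(t) = K_2e^(4t)

Coefficient matrix A = [[-1, -4, 13], [0, 3, 2], [0, 0, 4]].
det(A - λI) = 0 gives eigenvalues λ = -1, 4, 3.
For λ=-1: eigenvector (1,0,0).
For λ=4: eigenvector (1,2,1).
For λ=3: eigenvector (-1,1,0).
General solution: K_1e^(-t)(1,0,0) + K_2e^(4t)(1,2,1) + K_3e^(3t)(-1,1,0).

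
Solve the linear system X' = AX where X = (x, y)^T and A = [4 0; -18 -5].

x(t) = c_2e^(4t), y(t) = c_1e^(-5t) - 2c_2e^(4t)

Coefficient matrix A = [[4, 0], [-18, -5]].
Characteristic polynomial det(A - λI) = λ^2 + λ - 20 = 0.
Eigenvalues λ = -5, 4.
For λ=-5: (A-λI) row 1 is [9, 0], so an eigenvector is (0, 1).
For λ=4: (A-λI) row 2 is [-18, -9], so an eigenvector is (1, -2).
General solution: c_1e^(-5t)(0,1) + c_2e^(4t)(1,-2).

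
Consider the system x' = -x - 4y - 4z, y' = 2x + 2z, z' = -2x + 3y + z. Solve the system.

x(t) = K_1e^(-t) - K_3e^(3t), y(t) = 2K_1e^(-t) + K_2e^(-2t), z(t) = -2K_1e^(-t) - K_2e^(-2t) + K_3e^(3t)

Coefficient matrix A = [[-1, -4, -4], [2, 0, 2], [-2, 3, 1]].
det(A - λI) = 0 gives eigenvalues λ = -1, -2, 3.
For λ=-1: eigenvector (1,2,-2).
For λ=-2: eigenvector (0,1,-1).
For λ=3: eigenvector (-1,0,1).
General solution: K_1e^(-t)(1,2,-2) + K_2e^(-2t)(0,1,-1) + K_3e^(3t)(-1,0,1).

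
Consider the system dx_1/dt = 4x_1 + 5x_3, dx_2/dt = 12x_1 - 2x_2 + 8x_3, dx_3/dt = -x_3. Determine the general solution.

Coefficient matrix A = [[4, 0, 5], [12, -2, 8], [0, 0, -1]].
det(A - λI) = 0 gives eigenvalues λ = -2, 4, -1.
For λ=-2: eigenvector (0,1,0).
For λ=4: eigenvector (1,2,0).
For λ=-1: eigenvector (-1,-4,1).
General solution: C_1e^(-2t)(0,1,0) + C_2e^(4t)(1,2,0) + C_3e^(-t)(-1,-4,1).

x_1(t) = C_2e^(4t) - C_3e^(-t), x_2(t) = C_1e^(-2t) + 2C_2e^(4t) - 4C_3e^(-t), x_3(t) = C_3e^(-t)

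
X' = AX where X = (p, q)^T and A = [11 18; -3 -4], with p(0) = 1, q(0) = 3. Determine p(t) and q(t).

p(t) = 21e^(5t) - 20e^(2t), q(t) = -7e^(5t) + 10e^(2t)

Coefficient matrix A = [[11, 18], [-3, -4]].
Characteristic polynomial det(A - λI) = λ^2 - 7λ + 10 = 0.
Eigenvalues λ = 5, 2.
For λ=5: (A-λI) row 1 is [6, 18], so an eigenvector is (3, -1).
For λ=2: (A-λI) row 1 is [9, 18], so an eigenvector is (-2, 1).
General solution: c_1e^(5t)(3,-1) + c_2e^(2t)(-2,1).
Applying p(0)=1, q(0)=3 gives c_1=7, c_2=10.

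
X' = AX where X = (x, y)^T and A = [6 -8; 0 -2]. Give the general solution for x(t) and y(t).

Coefficient matrix A = [[6, -8], [0, -2]].
Characteristic polynomial det(A - λI) = λ^2 - 4λ - 12 = 0.
Eigenvalues λ = 6, -2.
For λ=6: (A-λI) row 1 is [0, -8], so an eigenvector is (1, 0).
For λ=-2: (A-λI) row 1 is [8, -8], so an eigenvector is (-1, -1).
General solution: K_1e^(6t)(1,0) + K_2e^(-2t)(-1,-1).

x(t) = K_1e^(6t) - K_2e^(-2t), y(t) = -K_2e^(-2t)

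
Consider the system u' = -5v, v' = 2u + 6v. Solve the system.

Coefficient matrix A = [[0, -5], [2, 6]].
Characteristic polynomial det(A - λI) = λ^2 - 6λ + 10 = 0.
Eigenvalues λ = 3 ± i (complex conjugate pair).
For λ=3+i: an eigenvector is (1,-1) - i(2,-1) = (1 - 2i, -1 + i).
A real fundamental pair from Re and Im of e^((3+i)t)v: X_1 = e^(3t)(cos(t)·(1,-1) + sin(t)·(2,-1)), X_2 = e^(3t)(sin(t)·(1,-1) - cos(t)·(2,-1)).
General solution: c_1X_1 + c_2X_2.

u(t) = 2c_1e^(3t)sin(t) + c_1e^(3t)cos(t) + c_2e^(3t)sin(t) - 2c_2e^(3t)cos(t), v(t) = -c_1e^(3t)sin(t) - c_1e^(3t)cos(t) - c_2e^(3t)sin(t) + c_2e^(3t)cos(t)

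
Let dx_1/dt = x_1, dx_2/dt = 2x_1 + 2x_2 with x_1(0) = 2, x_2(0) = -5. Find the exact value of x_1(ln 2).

A = [[1,0],[2,2]]; eigenvalues λ = 1, 2.
Eigenvectors: (-1,2) for λ=1, (0,1) for λ=2.
From the initial condition, c_1 = -2, c_2 = -1.
x_1(ln 2) = (-2)(2^1)(-1) + (-1)(2^2)(0) = 4.

4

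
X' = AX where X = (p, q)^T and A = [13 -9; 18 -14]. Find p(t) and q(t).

p(t) = -c_1e^(4t) - c_2e^(-5t), q(t) = -c_1e^(4t) - 2c_2e^(-5t)

Coefficient matrix A = [[13, -9], [18, -14]].
Characteristic polynomial det(A - λI) = λ^2 + λ - 20 = 0.
Eigenvalues λ = 4, -5.
For λ=4: (A-λI) row 1 is [9, -9], so an eigenvector is (-1, -1).
For λ=-5: (A-λI) row 1 is [18, -9], so an eigenvector is (-1, -2).
General solution: c_1e^(4t)(-1,-1) + c_2e^(-5t)(-1,-2).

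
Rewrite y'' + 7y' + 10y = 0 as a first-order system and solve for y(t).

y(t) = c_1e^(-2t) + c_2e^(-5t)

Let x_1 = y, x_2 = y'. Then x_1' = x_2 and x_2' = -10x_1 - 7x_2.
A = [[0,1],[-10,-7]]; det(A-λI) = λ^2 + 7λ + 10.
Eigenvalues λ = -2, -5 with eigenvectors (1,-2), (1,-5).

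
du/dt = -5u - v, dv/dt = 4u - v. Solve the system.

Coefficient matrix A = [[-5, -1], [4, -1]].
Characteristic polynomial det(A - λI) = λ^2 + 6λ + 9 = 0.
Single eigenvalue λ = -3 with algebraic multiplicity 2.
Eigenvector v = (1,-2); generalized eigenvector w with (A-λI)w=v is (-1,1).
General solution: e^(-3t)[K_1·v + K_2·(t·v + w)].

u(t) = K_1e^(-3t) + K_2te^(-3t) - K_2e^(-3t), v(t) = -2K_1e^(-3t) - 2K_2te^(-3t) + K_2e^(-3t)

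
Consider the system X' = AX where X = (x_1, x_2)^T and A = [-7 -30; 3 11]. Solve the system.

x_1(t) = -c_1e^(2t)sin(3t) - 3c_1e^(2t)cos(3t) - 3c_2e^(2t)sin(3t) + c_2e^(2t)cos(3t), x_2(t) = c_1e^(2t)cos(3t) + c_2e^(2t)sin(3t)

Coefficient matrix A = [[-7, -30], [3, 11]].
Characteristic polynomial det(A - λI) = λ^2 - 4λ + 13 = 0.
Eigenvalues λ = 2 ± 3i (complex conjugate pair).
For λ=2+3i: an eigenvector is (-3,1) - i(-1,0) = (-3 + i, 1).
A real fundamental pair from Re and Im of e^((2+3i)t)v: X_1 = e^(2t)(cos(3t)·(-3,1) + sin(3t)·(-1,0)), X_2 = e^(2t)(sin(3t)·(-3,1) - cos(3t)·(-1,0)).
General solution: c_1X_1 + c_2X_2.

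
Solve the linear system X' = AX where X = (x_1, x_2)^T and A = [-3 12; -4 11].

x_1(t) = -2C_1e^(3t) - 3C_2e^(5t), x_2(t) = -C_1e^(3t) - 2C_2e^(5t)

Coefficient matrix A = [[-3, 12], [-4, 11]].
Characteristic polynomial det(A - λI) = λ^2 - 8λ + 15 = 0.
Eigenvalues λ = 3, 5.
For λ=3: (A-λI) row 1 is [-6, 12], so an eigenvector is (-2, -1).
For λ=5: (A-λI) row 1 is [-8, 12], so an eigenvector is (-3, -2).
General solution: C_1e^(3t)(-2,-1) + C_2e^(5t)(-3,-2).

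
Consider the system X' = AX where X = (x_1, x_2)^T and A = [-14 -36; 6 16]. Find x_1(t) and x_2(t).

x_1(t) = 2C_1e^(4t) + 3C_2e^(-2t), x_2(t) = -C_1e^(4t) - C_2e^(-2t)

Coefficient matrix A = [[-14, -36], [6, 16]].
Characteristic polynomial det(A - λI) = λ^2 - 2λ - 8 = 0.
Eigenvalues λ = 4, -2.
For λ=4: (A-λI) row 1 is [-18, -36], so an eigenvector is (2, -1).
For λ=-2: (A-λI) row 1 is [-12, -36], so an eigenvector is (3, -1).
General solution: C_1e^(4t)(2,-1) + C_2e^(-2t)(3,-1).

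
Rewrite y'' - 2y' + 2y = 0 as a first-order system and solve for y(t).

y(t) = C_1e^(t)cos(t) + C_2e^(t)sin(t)

Let x_1 = y, x_2 = y'. Then x_1' = x_2 and x_2' = -2x_1 + 2x_2.
A = [[0,1],[-2,2]]; det(A-λI) = λ^2 - 2λ + 2.
Eigenvalues λ = 1 ± i.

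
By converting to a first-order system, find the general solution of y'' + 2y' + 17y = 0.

y(t) = C_1e^(-t)cos(4t) + C_2e^(-t)sin(4t)

Let x_1 = y, x_2 = y'. Then x_1' = x_2 and x_2' = -17x_1 - 2x_2.
A = [[0,1],[-17,-2]]; det(A-λI) = λ^2 + 2λ + 17.
Eigenvalues λ = -1 ± 4i.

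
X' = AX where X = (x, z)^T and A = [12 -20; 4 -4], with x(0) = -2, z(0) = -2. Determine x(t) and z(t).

Coefficient matrix A = [[12, -20], [4, -4]].
Characteristic polynomial det(A - λI) = λ^2 - 8λ + 32 = 0.
Eigenvalues λ = 4 ± 4i (complex conjugate pair).
For λ=4+4i: an eigenvector is (2,1) - i(-1,0) = (2 + i, 1).
A real fundamental pair from Re and Im of e^((4+4i)t)v: X_1 = e^(4t)(cos(4t)·(2,1) + sin(4t)·(-1,0)), X_2 = e^(4t)(sin(4t)·(2,1) - cos(4t)·(-1,0)).
General solution: C_1X_1 + C_2X_2.
Applying x(0)=-2, z(0)=-2 gives C_1=-2, C_2=2.

x(t) = 6e^(4t)sin(4t) - 2e^(4t)cos(4t), z(t) = 2e^(4t)sin(4t) - 2e^(4t)cos(4t)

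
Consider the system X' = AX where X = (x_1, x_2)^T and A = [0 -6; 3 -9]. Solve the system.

x_1(t) = c_1e^(-6t) - 2c_2e^(-3t), x_2(t) = c_1e^(-6t) - c_2e^(-3t)

Coefficient matrix A = [[0, -6], [3, -9]].
Characteristic polynomial det(A - λI) = λ^2 + 9λ + 18 = 0.
Eigenvalues λ = -6, -3.
For λ=-6: (A-λI) row 1 is [6, -6], so an eigenvector is (1, 1).
For λ=-3: (A-λI) row 1 is [3, -6], so an eigenvector is (-2, -1).
General solution: c_1e^(-6t)(1,1) + c_2e^(-3t)(-2,-1).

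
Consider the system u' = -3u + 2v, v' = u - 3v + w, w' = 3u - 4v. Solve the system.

u(t) = C_1e^(-t) - C_2e^(-3t) - 2C_3e^(-2t), v(t) = C_1e^(-t) - C_3e^(-2t), w(t) = C_1e^(-t) + C_2e^(-3t) + C_3e^(-2t)

Coefficient matrix A = [[-3, 2, 0], [1, -3, 1], [3, -4, 0]].
det(A - λI) = 0 gives eigenvalues λ = -1, -3, -2.
For λ=-1: eigenvector (1,1,1).
For λ=-3: eigenvector (-1,0,1).
For λ=-2: eigenvector (-2,-1,1).
General solution: C_1e^(-t)(1,1,1) + C_2e^(-3t)(-1,0,1) + C_3e^(-2t)(-2,-1,1).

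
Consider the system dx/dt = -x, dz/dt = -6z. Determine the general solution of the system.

Coefficient matrix A = [[-1, 0], [0, -6]].
Characteristic polynomial det(A - λI) = λ^2 + 7λ + 6 = 0.
Eigenvalues λ = -6, -1.
For λ=-6: (A-λI) row 1 is [5, 0], so an eigenvector is (0, 1).
For λ=-1: (A-λI) row 2 is [0, -5], so an eigenvector is (-1, 0).
General solution: c_1e^(-6t)(0,1) + c_2e^(-t)(-1,0).

x(t) = -c_2e^(-t), z(t) = c_1e^(-6t)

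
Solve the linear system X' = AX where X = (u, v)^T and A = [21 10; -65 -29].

Coefficient matrix A = [[21, 10], [-65, -29]].
Characteristic polynomial det(A - λI) = λ^2 + 8λ + 41 = 0.
Eigenvalues λ = -4 ± 5i (complex conjugate pair).
For λ=-4+5i: an eigenvector is (1,-2) - i(1,-3) = (1 - i, -2 + 3i).
A real fundamental pair from Re and Im of e^((-4+5i)t)v: X_1 = e^(-4t)(cos(5t)·(1,-2) + sin(5t)·(1,-3)), X_2 = e^(-4t)(sin(5t)·(1,-2) - cos(5t)·(1,-3)).
General solution: C_1X_1 + C_2X_2.

u(t) = C_1e^(-4t)sin(5t) + C_1e^(-4t)cos(5t) + C_2e^(-4t)sin(5t) - C_2e^(-4t)cos(5t), v(t) = -3C_1e^(-4t)sin(5t) - 2C_1e^(-4t)cos(5t) - 2C_2e^(-4t)sin(5t) + 3C_2e^(-4t)cos(5t)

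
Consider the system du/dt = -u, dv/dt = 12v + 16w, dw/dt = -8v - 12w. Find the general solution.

u(t) = K_1e^(-t), v(t) = 2K_2e^(4t) + K_3e^(-4t), w(t) = -K_2e^(4t) - K_3e^(-4t)

Coefficient matrix A = [[-1, 0, 0], [0, 12, 16], [0, -8, -12]].
det(A - λI) = 0 gives eigenvalues λ = -1, 4, -4.
For λ=-1: eigenvector (1,0,0).
For λ=4: eigenvector (0,2,-1).
For λ=-4: eigenvector (0,1,-1).
General solution: K_1e^(-t)(1,0,0) + K_2e^(4t)(0,2,-1) + K_3e^(-4t)(0,1,-1).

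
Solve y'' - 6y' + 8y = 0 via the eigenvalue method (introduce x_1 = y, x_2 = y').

Let x_1 = y, x_2 = y'. Then x_1' = x_2 and x_2' = -8x_1 + 6x_2.
A = [[0,1],[-8,6]]; det(A-λI) = λ^2 - 6λ + 8.
Eigenvalues λ = 2, 4 with eigenvectors (1,2), (1,4).

y(t) = K_1e^(2t) + K_2e^(4t)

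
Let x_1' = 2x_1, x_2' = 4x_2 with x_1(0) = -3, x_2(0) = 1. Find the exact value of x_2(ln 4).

256

A = [[2,0],[0,4]]; eigenvalues λ = 4, 2.
Eigenvectors: (0,-1) for λ=4, (1,0) for λ=2.
From the initial condition, c_1 = -1, c_2 = -3.
x_2(ln 4) = (-1)(4^4)(-1) + (-3)(4^2)(0) = 256.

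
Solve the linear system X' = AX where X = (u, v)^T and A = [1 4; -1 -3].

u(t) = 2K_1e^(-t) + 2K_2te^(-t) - K_2e^(-t), v(t) = -K_1e^(-t) - K_2te^(-t) + K_2e^(-t)

Coefficient matrix A = [[1, 4], [-1, -3]].
Characteristic polynomial det(A - λI) = λ^2 + 2λ + 1 = 0.
Single eigenvalue λ = -1 with algebraic multiplicity 2.
Eigenvector v = (2,-1); generalized eigenvector w with (A-λI)w=v is (-1,1).
General solution: e^(-t)[K_1·v + K_2·(t·v + w)].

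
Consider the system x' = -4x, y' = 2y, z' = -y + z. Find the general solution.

Coefficient matrix A = [[-4, 0, 0], [0, 2, 0], [0, -1, 1]].
det(A - λI) = 0 gives eigenvalues λ = 2, -4, 1.
For λ=2: eigenvector (0,1,-1).
For λ=-4: eigenvector (1,0,0).
For λ=1: eigenvector (0,0,1).
General solution: c_1e^(2t)(0,1,-1) + c_2e^(-4t)(1,0,0) + c_3e^(t)(0,0,1).

x(t) = c_2e^(-4t), y(t) = c_1e^(2t), z(t) = -c_1e^(2t) + c_3e^(t)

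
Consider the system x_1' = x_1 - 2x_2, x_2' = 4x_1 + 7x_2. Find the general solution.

x_1(t) = -C_1e^(5t) + C_2e^(3t), x_2(t) = 2C_1e^(5t) - C_2e^(3t)

Coefficient matrix A = [[1, -2], [4, 7]].
Characteristic polynomial det(A - λI) = λ^2 - 8λ + 15 = 0.
Eigenvalues λ = 5, 3.
For λ=5: (A-λI) row 1 is [-4, -2], so an eigenvector is (-1, 2).
For λ=3: (A-λI) row 1 is [-2, -2], so an eigenvector is (1, -1).
General solution: C_1e^(5t)(-1,2) + C_2e^(3t)(1,-1).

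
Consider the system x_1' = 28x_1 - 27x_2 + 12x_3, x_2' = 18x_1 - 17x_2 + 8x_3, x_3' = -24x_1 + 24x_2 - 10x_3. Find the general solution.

Coefficient matrix A = [[28, -27, 12], [18, -17, 8], [-24, 24, -10]].
det(A - λI) = 0 gives eigenvalues λ = 2, 1, -2.
For λ=2: eigenvector (3,2,-2).
For λ=1: eigenvector (1,1,0).
For λ=-2: eigenvector (-3,-2,3).
General solution: C_1e^(2t)(3,2,-2) + C_2e^(t)(1,1,0) + C_3e^(-2t)(-3,-2,3).

x_1(t) = 3C_1e^(2t) + C_2e^(t) - 3C_3e^(-2t), x_2(t) = 2C_1e^(2t) + C_2e^(t) - 2C_3e^(-2t), x_3(t) = -2C_1e^(2t) + 3C_3e^(-2t)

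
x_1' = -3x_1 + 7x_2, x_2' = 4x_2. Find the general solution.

Coefficient matrix A = [[-3, 7], [0, 4]].
Characteristic polynomial det(A - λI) = λ^2 - λ - 12 = 0.
Eigenvalues λ = -3, 4.
For λ=-3: (A-λI) row 1 is [0, 7], so an eigenvector is (1, 0).
For λ=4: (A-λI) row 1 is [-7, 7], so an eigenvector is (-1, -1).
General solution: C_1e^(-3t)(1,0) + C_2e^(4t)(-1,-1).

x_1(t) = C_1e^(-3t) - C_2e^(4t), x_2(t) = -C_2e^(4t)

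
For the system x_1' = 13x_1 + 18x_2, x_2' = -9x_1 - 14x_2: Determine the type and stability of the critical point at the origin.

A = [[13,18],[-9,-14]]; det(A-λI) = λ^2 + λ - 20.
λ = -5, 4: opposite signs.

saddle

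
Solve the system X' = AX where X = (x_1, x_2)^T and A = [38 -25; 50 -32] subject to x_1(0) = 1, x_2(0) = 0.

Coefficient matrix A = [[38, -25], [50, -32]].
Characteristic polynomial det(A - λI) = λ^2 - 6λ + 34 = 0.
Eigenvalues λ = 3 ± 5i (complex conjugate pair).
For λ=3+5i: an eigenvector is (2,3) - i(-1,-1) = (2 + i, 3 + i).
A real fundamental pair from Re and Im of e^((3+5i)t)v: X_1 = e^(3t)(cos(5t)·(2,3) + sin(5t)·(-1,-1)), X_2 = e^(3t)(sin(5t)·(2,3) - cos(5t)·(-1,-1)).
General solution: c_1X_1 + c_2X_2.
Applying x_1(0)=1, x_2(0)=0 gives c_1=-1, c_2=3.

x_1(t) = 7e^(3t)sin(5t) + e^(3t)cos(5t), x_2(t) = 10e^(3t)sin(5t)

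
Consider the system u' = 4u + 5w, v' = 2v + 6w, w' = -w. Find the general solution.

Coefficient matrix A = [[4, 0, 5], [0, 2, 6], [0, 0, -1]].
det(A - λI) = 0 gives eigenvalues λ = 4, -1, 2.
For λ=4: eigenvector (1,0,0).
For λ=-1: eigenvector (-1,-2,1).
For λ=2: eigenvector (0,1,0).
General solution: c_1e^(4t)(1,0,0) + c_2e^(-t)(-1,-2,1) + c_3e^(2t)(0,1,0).

u(t) = c_1e^(4t) - c_2e^(-t), v(t) = -2c_2e^(-t) + c_3e^(2t), w(t) = c_2e^(-t)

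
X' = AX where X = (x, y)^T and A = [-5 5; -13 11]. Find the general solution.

x(t) = -2K_1e^(3t)sin(t) - K_1e^(3t)cos(t) - K_2e^(3t)sin(t) + 2K_2e^(3t)cos(t), y(t) = -3K_1e^(3t)sin(t) - 2K_1e^(3t)cos(t) - 2K_2e^(3t)sin(t) + 3K_2e^(3t)cos(t)

Coefficient matrix A = [[-5, 5], [-13, 11]].
Characteristic polynomial det(A - λI) = λ^2 - 6λ + 10 = 0.
Eigenvalues λ = 3 ± i (complex conjugate pair).
For λ=3+i: an eigenvector is (-1,-2) - i(-2,-3) = (-1 + 2i, -2 + 3i).
A real fundamental pair from Re and Im of e^((3+i)t)v: X_1 = e^(3t)(cos(t)·(-1,-2) + sin(t)·(-2,-3)), X_2 = e^(3t)(sin(t)·(-1,-2) - cos(t)·(-2,-3)).
General solution: K_1X_1 + K_2X_2.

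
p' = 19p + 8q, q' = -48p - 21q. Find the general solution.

p(t) = -K_1e^(-5t) + K_2e^(3t), q(t) = 3K_1e^(-5t) - 2K_2e^(3t)

Coefficient matrix A = [[19, 8], [-48, -21]].
Characteristic polynomial det(A - λI) = λ^2 + 2λ - 15 = 0.
Eigenvalues λ = -5, 3.
For λ=-5: (A-λI) row 1 is [24, 8], so an eigenvector is (-1, 3).
For λ=3: (A-λI) row 1 is [16, 8], so an eigenvector is (1, -2).
General solution: K_1e^(-5t)(-1,3) + K_2e^(3t)(1,-2).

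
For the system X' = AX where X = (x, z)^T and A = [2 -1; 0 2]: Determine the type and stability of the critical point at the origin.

unstable improper node

A = [[2,-1],[0,2]]; det(A-λI) = λ^2 - 4λ + 4.
repeated λ = 2 with a single eigenvector.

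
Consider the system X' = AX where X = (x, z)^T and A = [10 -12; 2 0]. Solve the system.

Coefficient matrix A = [[10, -12], [2, 0]].
Characteristic polynomial det(A - λI) = λ^2 - 10λ + 24 = 0.
Eigenvalues λ = 6, 4.
For λ=6: (A-λI) row 1 is [4, -12], so an eigenvector is (-3, -1).
For λ=4: (A-λI) row 1 is [6, -12], so an eigenvector is (2, 1).
General solution: C_1e^(6t)(-3,-1) + C_2e^(4t)(2,1).

x(t) = -3C_1e^(6t) + 2C_2e^(4t), z(t) = -C_1e^(6t) + C_2e^(4t)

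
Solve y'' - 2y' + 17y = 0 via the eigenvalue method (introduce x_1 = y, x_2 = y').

Let x_1 = y, x_2 = y'. Then x_1' = x_2 and x_2' = -17x_1 + 2x_2.
A = [[0,1],[-17,2]]; det(A-λI) = λ^2 - 2λ + 17.
Eigenvalues λ = 1 ± 4i.

y(t) = C_1e^(t)cos(4t) + C_2e^(t)sin(4t)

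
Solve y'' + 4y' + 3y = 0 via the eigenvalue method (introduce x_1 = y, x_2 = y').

y(t) = C_1e^(-3t) + C_2e^(-t)

Let x_1 = y, x_2 = y'. Then x_1' = x_2 and x_2' = -3x_1 - 4x_2.
A = [[0,1],[-3,-4]]; det(A-λI) = λ^2 + 4λ + 3.
Eigenvalues λ = -3, -1 with eigenvectors (1,-3), (1,-1).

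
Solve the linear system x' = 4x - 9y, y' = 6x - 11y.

Coefficient matrix A = [[4, -9], [6, -11]].
Characteristic polynomial det(A - λI) = λ^2 + 7λ + 10 = 0.
Eigenvalues λ = -5, -2.
For λ=-5: (A-λI) row 1 is [9, -9], so an eigenvector is (1, 1).
For λ=-2: (A-λI) row 1 is [6, -9], so an eigenvector is (3, 2).
General solution: C_1e^(-5t)(1,1) + C_2e^(-2t)(3,2).

x(t) = C_1e^(-5t) + 3C_2e^(-2t), y(t) = C_1e^(-5t) + 2C_2e^(-2t)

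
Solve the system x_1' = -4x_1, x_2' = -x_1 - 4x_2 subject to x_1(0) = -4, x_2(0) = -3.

x_1(t) = -4e^(-4t), x_2(t) = 4te^(-4t) - 3e^(-4t)

Coefficient matrix A = [[-4, 0], [-1, -4]].
Characteristic polynomial det(A - λI) = λ^2 + 8λ + 16 = 0.
Single eigenvalue λ = -4 with algebraic multiplicity 2.
Eigenvector v = (0,-1); generalized eigenvector w with (A-λI)w=v is (1,2).
General solution: e^(-4t)[c_1·v + c_2·(t·v + w)].
Applying x_1(0)=-4, x_2(0)=-3 gives c_1=-5, c_2=-4.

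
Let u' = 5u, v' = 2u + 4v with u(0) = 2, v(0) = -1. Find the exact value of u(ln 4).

2048

A = [[5,0],[2,4]]; eigenvalues λ = 5, 4.
Eigenvectors: (1,2) for λ=5, (0,-1) for λ=4.
From the initial condition, c_1 = 2, c_2 = 5.
u(ln 4) = (2)(4^5)(1) + (5)(4^4)(0) = 2048.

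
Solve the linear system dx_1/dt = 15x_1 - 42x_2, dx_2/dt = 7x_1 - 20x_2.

x_1(t) = -2K_1e^(-6t) - 3K_2e^(t), x_2(t) = -K_1e^(-6t) - K_2e^(t)

Coefficient matrix A = [[15, -42], [7, -20]].
Characteristic polynomial det(A - λI) = λ^2 + 5λ - 6 = 0.
Eigenvalues λ = -6, 1.
For λ=-6: (A-λI) row 1 is [21, -42], so an eigenvector is (-2, -1).
For λ=1: (A-λI) row 1 is [14, -42], so an eigenvector is (-3, -1).
General solution: K_1e^(-6t)(-2,-1) + K_2e^(t)(-3,-1).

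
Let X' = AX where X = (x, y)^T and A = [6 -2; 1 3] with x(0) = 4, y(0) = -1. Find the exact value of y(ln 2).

64

A = [[6,-2],[1,3]]; eigenvalues λ = 4, 5.
Eigenvectors: (-1,-1) for λ=4, (-2,-1) for λ=5.
From the initial condition, c_1 = 6, c_2 = -5.
y(ln 2) = (6)(2^4)(-1) + (-5)(2^5)(-1) = 64.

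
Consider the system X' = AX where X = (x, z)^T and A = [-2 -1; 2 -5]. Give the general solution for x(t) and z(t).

Coefficient matrix A = [[-2, -1], [2, -5]].
Characteristic polynomial det(A - λI) = λ^2 + 7λ + 12 = 0.
Eigenvalues λ = -3, -4.
For λ=-3: (A-λI) row 1 is [1, -1], so an eigenvector is (-1, -1).
For λ=-4: (A-λI) row 1 is [2, -1], so an eigenvector is (1, 2).
General solution: K_1e^(-3t)(-1,-1) + K_2e^(-4t)(1,2).

x(t) = -K_1e^(-3t) + K_2e^(-4t), z(t) = -K_1e^(-3t) + 2K_2e^(-4t)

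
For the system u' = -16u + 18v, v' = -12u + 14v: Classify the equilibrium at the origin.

saddle

A = [[-16,18],[-12,14]]; det(A-λI) = λ^2 + 2λ - 8.
λ = -4, 2: opposite signs.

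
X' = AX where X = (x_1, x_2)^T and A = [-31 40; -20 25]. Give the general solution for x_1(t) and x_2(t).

Coefficient matrix A = [[-31, 40], [-20, 25]].
Characteristic polynomial det(A - λI) = λ^2 + 6λ + 25 = 0.
Eigenvalues λ = -3 ± 4i (complex conjugate pair).
For λ=-3+4i: an eigenvector is (1,1) - i(3,2) = (1 - 3i, 1 - 2i).
A real fundamental pair from Re and Im of e^((-3+4i)t)v: X_1 = e^(-3t)(cos(4t)·(1,1) + sin(4t)·(3,2)), X_2 = e^(-3t)(sin(4t)·(1,1) - cos(4t)·(3,2)).
General solution: C_1X_1 + C_2X_2.

x_1(t) = 3C_1e^(-3t)sin(4t) + C_1e^(-3t)cos(4t) + C_2e^(-3t)sin(4t) - 3C_2e^(-3t)cos(4t), x_2(t) = 2C_1e^(-3t)sin(4t) + C_1e^(-3t)cos(4t) + C_2e^(-3t)sin(4t) - 2C_2e^(-3t)cos(4t)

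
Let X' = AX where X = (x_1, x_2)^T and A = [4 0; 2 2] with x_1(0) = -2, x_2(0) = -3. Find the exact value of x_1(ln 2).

-32

A = [[4,0],[2,2]]; eigenvalues λ = 4, 2.
Eigenvectors: (-1,-1) for λ=4, (0,1) for λ=2.
From the initial condition, c_1 = 2, c_2 = -1.
x_1(ln 2) = (2)(2^4)(-1) + (-1)(2^2)(0) = -32.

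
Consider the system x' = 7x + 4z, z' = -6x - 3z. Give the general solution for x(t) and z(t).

x(t) = -c_1e^(3t) + 2c_2e^(t), z(t) = c_1e^(3t) - 3c_2e^(t)

Coefficient matrix A = [[7, 4], [-6, -3]].
Characteristic polynomial det(A - λI) = λ^2 - 4λ + 3 = 0.
Eigenvalues λ = 3, 1.
For λ=3: (A-λI) row 1 is [4, 4], so an eigenvector is (-1, 1).
For λ=1: (A-λI) row 1 is [6, 4], so an eigenvector is (2, -3).
General solution: c_1e^(3t)(-1,1) + c_2e^(t)(2,-3).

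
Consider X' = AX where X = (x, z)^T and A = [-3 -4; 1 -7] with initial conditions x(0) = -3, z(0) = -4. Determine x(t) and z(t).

Coefficient matrix A = [[-3, -4], [1, -7]].
Characteristic polynomial det(A - λI) = λ^2 + 10λ + 25 = 0.
Single eigenvalue λ = -5 with algebraic multiplicity 2.
Eigenvector v = (-2,-1); generalized eigenvector w with (A-λI)w=v is (-1,0).
General solution: e^(-5t)[c_1·v + c_2·(t·v + w)].
Applying x(0)=-3, z(0)=-4 gives c_1=4, c_2=-5.

x(t) = 10te^(-5t) - 3e^(-5t), z(t) = 5te^(-5t) - 4e^(-5t)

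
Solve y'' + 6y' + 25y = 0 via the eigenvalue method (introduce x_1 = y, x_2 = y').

Let x_1 = y, x_2 = y'. Then x_1' = x_2 and x_2' = -25x_1 - 6x_2.
A = [[0,1],[-25,-6]]; det(A-λI) = λ^2 + 6λ + 25.
Eigenvalues λ = -3 ± 4i.

y(t) = c_1e^(-3t)cos(4t) + c_2e^(-3t)sin(4t)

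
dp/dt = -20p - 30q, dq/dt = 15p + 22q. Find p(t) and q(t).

Coefficient matrix A = [[-20, -30], [15, 22]].
Characteristic polynomial det(A - λI) = λ^2 - 2λ + 10 = 0.
Eigenvalues λ = 1 ± 3i (complex conjugate pair).
For λ=1+3i: an eigenvector is (3,-2) - i(-1,1) = (3 + i, -2 - i).
A real fundamental pair from Re and Im of e^((1+3i)t)v: X_1 = e^(t)(cos(3t)·(3,-2) + sin(3t)·(-1,1)), X_2 = e^(t)(sin(3t)·(3,-2) - cos(3t)·(-1,1)).
General solution: K_1X_1 + K_2X_2.

p(t) = -K_1e^(t)sin(3t) + 3K_1e^(t)cos(3t) + 3K_2e^(t)sin(3t) + K_2e^(t)cos(3t), q(t) = K_1e^(t)sin(3t) - 2K_1e^(t)cos(3t) - 2K_2e^(t)sin(3t) - K_2e^(t)cos(3t)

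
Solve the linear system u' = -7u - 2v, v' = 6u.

Coefficient matrix A = [[-7, -2], [6, 0]].
Characteristic polynomial det(A - λI) = λ^2 + 7λ + 12 = 0.
Eigenvalues λ = -3, -4.
For λ=-3: (A-λI) row 1 is [-4, -2], so an eigenvector is (-1, 2).
For λ=-4: (A-λI) row 1 is [-3, -2], so an eigenvector is (2, -3).
General solution: c_1e^(-3t)(-1,2) + c_2e^(-4t)(2,-3).

u(t) = -c_1e^(-3t) + 2c_2e^(-4t), v(t) = 2c_1e^(-3t) - 3c_2e^(-4t)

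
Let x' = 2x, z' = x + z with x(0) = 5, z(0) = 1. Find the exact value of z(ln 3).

33

A = [[2,0],[1,1]]; eigenvalues λ = 1, 2.
Eigenvectors: (0,1) for λ=1, (-1,-1) for λ=2.
From the initial condition, c_1 = -4, c_2 = -5.
z(ln 3) = (-4)(3^1)(1) + (-5)(3^2)(-1) = 33.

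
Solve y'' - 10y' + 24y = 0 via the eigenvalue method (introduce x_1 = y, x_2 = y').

y(t) = C_1e^(6t) + C_2e^(4t)

Let x_1 = y, x_2 = y'. Then x_1' = x_2 and x_2' = -24x_1 + 10x_2.
A = [[0,1],[-24,10]]; det(A-λI) = λ^2 - 10λ + 24.
Eigenvalues λ = 6, 4 with eigenvectors (1,6), (1,4).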